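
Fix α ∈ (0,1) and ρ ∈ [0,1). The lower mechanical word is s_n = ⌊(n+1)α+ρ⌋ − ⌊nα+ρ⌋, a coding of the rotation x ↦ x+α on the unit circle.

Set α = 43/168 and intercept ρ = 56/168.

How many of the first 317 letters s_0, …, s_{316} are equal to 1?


81

#1s = Σ_{n=0}^{316} s_n = Σ_{n=0}^{316} (⌊(n+1)α+ρ⌋ − ⌊nα+ρ⌋)
the sum telescopes: every ⌊nα+ρ⌋ with 0 < n < 317 appears once with + and once with −, leaving ⌊317α+ρ⌋ − ⌊0·α+ρ⌋
317α + ρ = (317·43 + 56) / 168 = 13687/168
ρ = 56/168
⌊13687/168⌋ = 81,  ⌊56/168⌋ = 0
#1s = 81 − 0 = 81


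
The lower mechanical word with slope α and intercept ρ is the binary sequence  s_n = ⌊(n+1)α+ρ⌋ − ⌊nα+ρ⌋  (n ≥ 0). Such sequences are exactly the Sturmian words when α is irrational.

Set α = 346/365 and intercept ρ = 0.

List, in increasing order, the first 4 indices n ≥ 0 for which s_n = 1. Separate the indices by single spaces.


1 2 3 4

n=0: ⌊346/365⌋−⌊0/365⌋ = 0−0 = 0
n=1: ⌊692/365⌋−⌊346/365⌋ = 1−0 = 1  ← one
n=2: ⌊1038/365⌋−⌊692/365⌋ = 2−1 = 1  ← one
n=3: ⌊1384/365⌋−⌊1038/365⌋ = 3−2 = 1  ← one
n=4: ⌊1730/365⌋−⌊1384/365⌋ = 4−3 = 1  ← one
positions of the first 4 ones: 1 2 3 4


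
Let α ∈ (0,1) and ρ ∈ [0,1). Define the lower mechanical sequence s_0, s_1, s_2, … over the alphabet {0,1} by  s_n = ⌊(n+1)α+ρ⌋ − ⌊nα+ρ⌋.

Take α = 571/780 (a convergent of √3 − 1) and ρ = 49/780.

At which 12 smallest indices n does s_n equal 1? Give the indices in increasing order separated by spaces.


n=0: ⌊620/780⌋−⌊49/780⌋ = 0−0 = 0
n=1: ⌊1191/780⌋−⌊620/780⌋ = 1−0 = 1  ← one
n=2: ⌊1762/780⌋−⌊1191/780⌋ = 2−1 = 1  ← one
n=3: ⌊2333/780⌋−⌊1762/780⌋ = 2−2 = 0
n=4: ⌊2904/780⌋−⌊2333/780⌋ = 3−2 = 1  ← one
n=5: ⌊3475/780⌋−⌊2904/780⌋ = 4−3 = 1  ← one
n=6: ⌊4046/780⌋−⌊3475/780⌋ = 5−4 = 1  ← one
n=7: ⌊4617/780⌋−⌊4046/780⌋ = 5−5 = 0
n=8: ⌊5188/780⌋−⌊4617/780⌋ = 6−5 = 1  ← one
n=9: ⌊5759/780⌋−⌊5188/780⌋ = 7−6 = 1  ← one
n=10: ⌊6330/780⌋−⌊5759/780⌋ = 8−7 = 1  ← one
n=11: ⌊6901/780⌋−⌊6330/780⌋ = 8−8 = 0
n=12: ⌊7472/780⌋−⌊6901/780⌋ = 9−8 = 1  ← one
n=13: ⌊8043/780⌋−⌊7472/780⌋ = 10−9 = 1  ← one
n=14: ⌊8614/780⌋−⌊8043/780⌋ = 11−10 = 1  ← one
n=15: ⌊9185/780⌋−⌊8614/780⌋ = 11−11 = 0
n=16: ⌊9756/780⌋−⌊9185/780⌋ = 12−11 = 1  ← one
positions of the first 12 ones: 1 2 4 5 6 8 9 10 12 13 14 16

1 2 4 5 6 8 9 10 12 13 14 16


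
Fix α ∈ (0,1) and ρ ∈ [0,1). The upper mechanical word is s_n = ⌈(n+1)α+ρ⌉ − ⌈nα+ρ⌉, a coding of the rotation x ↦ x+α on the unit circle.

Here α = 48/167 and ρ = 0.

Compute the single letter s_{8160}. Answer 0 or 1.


0

(n+1)α + ρ = (8161·48) / 167 = 391728/167
nα + ρ     = (8160·48) / 167 = 391680/167
⌈391728/167⌉ = 2346,  ⌈391680/167⌉ = 2346
s_{8160} = 2346 − 2346 = 0


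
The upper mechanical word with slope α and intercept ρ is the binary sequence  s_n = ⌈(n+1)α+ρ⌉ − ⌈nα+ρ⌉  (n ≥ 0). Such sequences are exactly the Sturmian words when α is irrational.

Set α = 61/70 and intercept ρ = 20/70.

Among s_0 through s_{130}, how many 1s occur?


114

#1s = Σ_{n=0}^{130} s_n = Σ_{n=0}^{130} (⌈(n+1)α+ρ⌉ − ⌈nα+ρ⌉)
the sum telescopes: every ⌈nα+ρ⌉ with 0 < n < 131 appears once with + and once with −, leaving ⌈131α+ρ⌉ − ⌈0·α+ρ⌉
131α + ρ = (131·61 + 20) / 70 = 8011/70
ρ = 20/70
⌈8011/70⌉ = 115,  ⌈20/70⌉ = 1
#1s = 115 − 1 = 114


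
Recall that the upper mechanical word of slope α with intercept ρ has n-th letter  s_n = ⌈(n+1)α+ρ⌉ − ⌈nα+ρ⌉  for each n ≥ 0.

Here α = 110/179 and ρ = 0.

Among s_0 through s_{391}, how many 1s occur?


#1s = Σ_{n=0}^{391} s_n = Σ_{n=0}^{391} (⌈(n+1)α+ρ⌉ − ⌈nα+ρ⌉)
the sum telescopes: every ⌈nα+ρ⌉ with 0 < n < 392 appears once with + and once with −, leaving ⌈392α+ρ⌉ − ⌈0·α+ρ⌉
392α + ρ = (392·110) / 179 = 43120/179
ρ = 0/179
⌈43120/179⌉ = 241,  ⌈0/179⌉ = 0
#1s = 241 − 0 = 241

241


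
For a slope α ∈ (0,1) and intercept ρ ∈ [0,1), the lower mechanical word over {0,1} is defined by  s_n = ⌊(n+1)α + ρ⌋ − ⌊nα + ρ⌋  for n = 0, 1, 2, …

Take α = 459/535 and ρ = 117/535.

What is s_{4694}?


1

(n+1)α + ρ = (4695·459 + 117) / 535 = 2155122/535
nα + ρ     = (4694·459 + 117) / 535 = 2154663/535
⌊2155122/535⌋ = 4028,  ⌊2154663/535⌋ = 4027
s_{4694} = 4028 − 4027 = 1


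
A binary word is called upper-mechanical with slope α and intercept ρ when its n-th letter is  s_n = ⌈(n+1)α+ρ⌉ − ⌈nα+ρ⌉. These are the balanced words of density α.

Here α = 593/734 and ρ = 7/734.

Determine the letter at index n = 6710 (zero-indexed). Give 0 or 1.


0

(n+1)α + ρ = (6711·593 + 7) / 734 = 3979630/734
nα + ρ     = (6710·593 + 7) / 734 = 3979037/734
⌈3979630/734⌉ = 5422,  ⌈3979037/734⌉ = 5422
s_{6710} = 5422 − 5422 = 0


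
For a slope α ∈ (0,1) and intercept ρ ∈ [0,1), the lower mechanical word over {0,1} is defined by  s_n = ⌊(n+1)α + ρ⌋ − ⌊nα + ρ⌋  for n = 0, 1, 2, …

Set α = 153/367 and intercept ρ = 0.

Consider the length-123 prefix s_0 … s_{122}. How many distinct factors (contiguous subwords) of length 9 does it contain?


t_n = ⌊(n·153)/367⌋ for n = 0 … 123:
  n=0…9: ⌊0/367⌋=0 ⌊153/367⌋=0 ⌊306/367⌋=0 ⌊459/367⌋=1 ⌊612/367⌋=1 ⌊765/367⌋=2 ⌊918/367⌋=2 ⌊1071/367⌋=2 ⌊1224/367⌋=3 ⌊1377/367⌋=3
  n=10…19: ⌊1530/367⌋=4 ⌊1683/367⌋=4 ⌊1836/367⌋=5 ⌊1989/367⌋=5 ⌊2142/367⌋=5 ⌊2295/367⌋=6 ⌊2448/367⌋=6 ⌊2601/367⌋=7 ⌊2754/367⌋=7 ⌊2907/367⌋=7
  n=20…29: ⌊3060/367⌋=8 ⌊3213/367⌋=8 ⌊3366/367⌋=9 ⌊3519/367⌋=9 ⌊3672/367⌋=10 ⌊3825/367⌋=10 ⌊3978/367⌋=10 ⌊4131/367⌋=11 ⌊4284/367⌋=11 ⌊4437/367⌋=12
  n=30…39: ⌊4590/367⌋=12 ⌊4743/367⌋=12 ⌊4896/367⌋=13 ⌊5049/367⌋=13 ⌊5202/367⌋=14 ⌊5355/367⌋=14 ⌊5508/367⌋=15 ⌊5661/367⌋=15 ⌊5814/367⌋=15 ⌊5967/367⌋=16
  n=40…49: ⌊6120/367⌋=16 ⌊6273/367⌋=17 ⌊6426/367⌋=17 ⌊6579/367⌋=17 ⌊6732/367⌋=18 ⌊6885/367⌋=18 ⌊7038/367⌋=19 ⌊7191/367⌋=19 ⌊7344/367⌋=20 ⌊7497/367⌋=20
  n=50…59: ⌊7650/367⌋=20 ⌊7803/367⌋=21 ⌊7956/367⌋=21 ⌊8109/367⌋=22 ⌊8262/367⌋=22 ⌊8415/367⌋=22 ⌊8568/367⌋=23 ⌊8721/367⌋=23 ⌊8874/367⌋=24 ⌊9027/367⌋=24
  n=60…69: ⌊9180/367⌋=25 ⌊9333/367⌋=25 ⌊9486/367⌋=25 ⌊9639/367⌋=26 ⌊9792/367⌋=26 ⌊9945/367⌋=27 ⌊10098/367⌋=27 ⌊10251/367⌋=27 ⌊10404/367⌋=28 ⌊10557/367⌋=28
  n=70…79: ⌊10710/367⌋=29 ⌊10863/367⌋=29 ⌊11016/367⌋=30 ⌊11169/367⌋=30 ⌊11322/367⌋=30 ⌊11475/367⌋=31 ⌊11628/367⌋=31 ⌊11781/367⌋=32 ⌊11934/367⌋=32 ⌊12087/367⌋=32
  n=80…89: ⌊12240/367⌋=33 ⌊12393/367⌋=33 ⌊12546/367⌋=34 ⌊12699/367⌋=34 ⌊12852/367⌋=35 ⌊13005/367⌋=35 ⌊13158/367⌋=35 ⌊13311/367⌋=36 ⌊13464/367⌋=36 ⌊13617/367⌋=37
  n=90…99: ⌊13770/367⌋=37 ⌊13923/367⌋=37 ⌊14076/367⌋=38 ⌊14229/367⌋=38 ⌊14382/367⌋=39 ⌊14535/367⌋=39 ⌊14688/367⌋=40 ⌊14841/367⌋=40 ⌊14994/367⌋=40 ⌊15147/367⌋=41
  n=100…109: ⌊15300/367⌋=41 ⌊15453/367⌋=42 ⌊15606/367⌋=42 ⌊15759/367⌋=42 ⌊15912/367⌋=43 ⌊16065/367⌋=43 ⌊16218/367⌋=44 ⌊16371/367⌋=44 ⌊16524/367⌋=45 ⌊16677/367⌋=45
  n=110…119: ⌊16830/367⌋=45 ⌊16983/367⌋=46 ⌊17136/367⌋=46 ⌊17289/367⌋=47 ⌊17442/367⌋=47 ⌊17595/367⌋=47 ⌊17748/367⌋=48 ⌊17901/367⌋=48 ⌊18054/367⌋=49 ⌊18207/367⌋=49
  n=120…123: ⌊18360/367⌋=50 ⌊18513/367⌋=50 ⌊18666/367⌋=50 ⌊18819/367⌋=51
s_n = t_(n+1) − t_n for n = 0 … 122 gives
prefix = 001010010101001010010101001010010101001010010101001010010101001010010101001010010101001010010101001010010101001010010101001
slide a length-9 window over [0..8] … [114..122] (115 windows); first occurrence of each distinct factor:
  [  0..  8] 001010010
  [  1..  9] 010100101
  [  2.. 10] 101001010
  [  3.. 11] 010010101
  [  4.. 12] 100101010
  [  5.. 13] 001010100
  [  6.. 14] 010101001
  [  7.. 15] 101010010
  [ 10.. 18] 010010100
  [ 11.. 19] 100101001
  (the other 105 windows repeat one of these)
distinct factors: {001010010, 001010100, 010010100, 010010101, 010100101, 010101001, 100101001, 100101010, 101001010, 101010010}
count = 10  (Sturmian bound for length 9 is 10)

10


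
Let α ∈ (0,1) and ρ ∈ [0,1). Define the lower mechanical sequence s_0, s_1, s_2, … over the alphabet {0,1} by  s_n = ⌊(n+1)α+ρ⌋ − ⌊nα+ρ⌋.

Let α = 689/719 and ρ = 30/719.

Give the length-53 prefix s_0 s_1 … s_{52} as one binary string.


10111111111111111111111101111111111111111111111101111

n=0: ⌊(1·689+30)/719⌋ − ⌊(0·689+30)/719⌋ = ⌊719/719⌋ − ⌊30/719⌋ = 1 − 0 = 1
n=1: ⌊(2·689+30)/719⌋ − ⌊(1·689+30)/719⌋ = ⌊1408/719⌋ − ⌊719/719⌋ = 1 − 1 = 0
n=2: ⌊(3·689+30)/719⌋ − ⌊(2·689+30)/719⌋ = ⌊2097/719⌋ − ⌊1408/719⌋ = 2 − 1 = 1
n=3: ⌊(4·689+30)/719⌋ − ⌊(3·689+30)/719⌋ = ⌊2786/719⌋ − ⌊2097/719⌋ = 3 − 2 = 1
n=4: ⌊(5·689+30)/719⌋ − ⌊(4·689+30)/719⌋ = ⌊3475/719⌋ − ⌊2786/719⌋ = 4 − 3 = 1
n=5: ⌊(6·689+30)/719⌋ − ⌊(5·689+30)/719⌋ = ⌊4164/719⌋ − ⌊3475/719⌋ = 5 − 4 = 1
n=6: ⌊(7·689+30)/719⌋ − ⌊(6·689+30)/719⌋ = ⌊4853/719⌋ − ⌊4164/719⌋ = 6 − 5 = 1
n=7: ⌊(8·689+30)/719⌋ − ⌊(7·689+30)/719⌋ = ⌊5542/719⌋ − ⌊4853/719⌋ = 7 − 6 = 1
n=8: ⌊(9·689+30)/719⌋ − ⌊(8·689+30)/719⌋ = ⌊6231/719⌋ − ⌊5542/719⌋ = 8 − 7 = 1
n=9: ⌊(10·689+30)/719⌋ − ⌊(9·689+30)/719⌋ = ⌊6920/719⌋ − ⌊6231/719⌋ = 9 − 8 = 1
n=10: ⌊(11·689+30)/719⌋ − ⌊(10·689+30)/719⌋ = ⌊7609/719⌋ − ⌊6920/719⌋ = 10 − 9 = 1
n=11: ⌊(12·689+30)/719⌋ − ⌊(11·689+30)/719⌋ = ⌊8298/719⌋ − ⌊7609/719⌋ = 11 − 10 = 1
n=12: ⌊(13·689+30)/719⌋ − ⌊(12·689+30)/719⌋ = ⌊8987/719⌋ − ⌊8298/719⌋ = 12 − 11 = 1
n=13: ⌊(14·689+30)/719⌋ − ⌊(13·689+30)/719⌋ = ⌊9676/719⌋ − ⌊8987/719⌋ = 13 − 12 = 1
n=14: ⌊(15·689+30)/719⌋ − ⌊(14·689+30)/719⌋ = ⌊10365/719⌋ − ⌊9676/719⌋ = 14 − 13 = 1
n=15: ⌊(16·689+30)/719⌋ − ⌊(15·689+30)/719⌋ = ⌊11054/719⌋ − ⌊10365/719⌋ = 15 − 14 = 1
n=16: ⌊(17·689+30)/719⌋ − ⌊(16·689+30)/719⌋ = ⌊11743/719⌋ − ⌊11054/719⌋ = 16 − 15 = 1
n=17: ⌊(18·689+30)/719⌋ − ⌊(17·689+30)/719⌋ = ⌊12432/719⌋ − ⌊11743/719⌋ = 17 − 16 = 1
n=18: ⌊(19·689+30)/719⌋ − ⌊(18·689+30)/719⌋ = ⌊13121/719⌋ − ⌊12432/719⌋ = 18 − 17 = 1
n=19: ⌊(20·689+30)/719⌋ − ⌊(19·689+30)/719⌋ = ⌊13810/719⌋ − ⌊13121/719⌋ = 19 − 18 = 1
n=20: ⌊(21·689+30)/719⌋ − ⌊(20·689+30)/719⌋ = ⌊14499/719⌋ − ⌊13810/719⌋ = 20 − 19 = 1
n=21: ⌊(22·689+30)/719⌋ − ⌊(21·689+30)/719⌋ = ⌊15188/719⌋ − ⌊14499/719⌋ = 21 − 20 = 1
n=22: ⌊(23·689+30)/719⌋ − ⌊(22·689+30)/719⌋ = ⌊15877/719⌋ − ⌊15188/719⌋ = 22 − 21 = 1
n=23: ⌊(24·689+30)/719⌋ − ⌊(23·689+30)/719⌋ = ⌊16566/719⌋ − ⌊15877/719⌋ = 23 − 22 = 1
n=24: ⌊(25·689+30)/719⌋ − ⌊(24·689+30)/719⌋ = ⌊17255/719⌋ − ⌊16566/719⌋ = 23 − 23 = 0
n=25: ⌊(26·689+30)/719⌋ − ⌊(25·689+30)/719⌋ = ⌊17944/719⌋ − ⌊17255/719⌋ = 24 − 23 = 1
n=26: ⌊(27·689+30)/719⌋ − ⌊(26·689+30)/719⌋ = ⌊18633/719⌋ − ⌊17944/719⌋ = 25 − 24 = 1
n=27: ⌊(28·689+30)/719⌋ − ⌊(27·689+30)/719⌋ = ⌊19322/719⌋ − ⌊18633/719⌋ = 26 − 25 = 1
n=28: ⌊(29·689+30)/719⌋ − ⌊(28·689+30)/719⌋ = ⌊20011/719⌋ − ⌊19322/719⌋ = 27 − 26 = 1
n=29: ⌊(30·689+30)/719⌋ − ⌊(29·689+30)/719⌋ = ⌊20700/719⌋ − ⌊20011/719⌋ = 28 − 27 = 1
n=30: ⌊(31·689+30)/719⌋ − ⌊(30·689+30)/719⌋ = ⌊21389/719⌋ − ⌊20700/719⌋ = 29 − 28 = 1
n=31: ⌊(32·689+30)/719⌋ − ⌊(31·689+30)/719⌋ = ⌊22078/719⌋ − ⌊21389/719⌋ = 30 − 29 = 1
n=32: ⌊(33·689+30)/719⌋ − ⌊(32·689+30)/719⌋ = ⌊22767/719⌋ − ⌊22078/719⌋ = 31 − 30 = 1
n=33: ⌊(34·689+30)/719⌋ − ⌊(33·689+30)/719⌋ = ⌊23456/719⌋ − ⌊22767/719⌋ = 32 − 31 = 1
n=34: ⌊(35·689+30)/719⌋ − ⌊(34·689+30)/719⌋ = ⌊24145/719⌋ − ⌊23456/719⌋ = 33 − 32 = 1
n=35: ⌊(36·689+30)/719⌋ − ⌊(35·689+30)/719⌋ = ⌊24834/719⌋ − ⌊24145/719⌋ = 34 − 33 = 1
n=36: ⌊(37·689+30)/719⌋ − ⌊(36·689+30)/719⌋ = ⌊25523/719⌋ − ⌊24834/719⌋ = 35 − 34 = 1
n=37: ⌊(38·689+30)/719⌋ − ⌊(37·689+30)/719⌋ = ⌊26212/719⌋ − ⌊25523/719⌋ = 36 − 35 = 1
n=38: ⌊(39·689+30)/719⌋ − ⌊(38·689+30)/719⌋ = ⌊26901/719⌋ − ⌊26212/719⌋ = 37 − 36 = 1
n=39: ⌊(40·689+30)/719⌋ − ⌊(39·689+30)/719⌋ = ⌊27590/719⌋ − ⌊26901/719⌋ = 38 − 37 = 1
n=40: ⌊(41·689+30)/719⌋ − ⌊(40·689+30)/719⌋ = ⌊28279/719⌋ − ⌊27590/719⌋ = 39 − 38 = 1
n=41: ⌊(42·689+30)/719⌋ − ⌊(41·689+30)/719⌋ = ⌊28968/719⌋ − ⌊28279/719⌋ = 40 − 39 = 1
n=42: ⌊(43·689+30)/719⌋ − ⌊(42·689+30)/719⌋ = ⌊29657/719⌋ − ⌊28968/719⌋ = 41 − 40 = 1
n=43: ⌊(44·689+30)/719⌋ − ⌊(43·689+30)/719⌋ = ⌊30346/719⌋ − ⌊29657/719⌋ = 42 − 41 = 1
n=44: ⌊(45·689+30)/719⌋ − ⌊(44·689+30)/719⌋ = ⌊31035/719⌋ − ⌊30346/719⌋ = 43 − 42 = 1
n=45: ⌊(46·689+30)/719⌋ − ⌊(45·689+30)/719⌋ = ⌊31724/719⌋ − ⌊31035/719⌋ = 44 − 43 = 1
n=46: ⌊(47·689+30)/719⌋ − ⌊(46·689+30)/719⌋ = ⌊32413/719⌋ − ⌊31724/719⌋ = 45 − 44 = 1
n=47: ⌊(48·689+30)/719⌋ − ⌊(47·689+30)/719⌋ = ⌊33102/719⌋ − ⌊32413/719⌋ = 46 − 45 = 1
n=48: ⌊(49·689+30)/719⌋ − ⌊(48·689+30)/719⌋ = ⌊33791/719⌋ − ⌊33102/719⌋ = 46 − 46 = 0
n=49: ⌊(50·689+30)/719⌋ − ⌊(49·689+30)/719⌋ = ⌊34480/719⌋ − ⌊33791/719⌋ = 47 − 46 = 1
n=50: ⌊(51·689+30)/719⌋ − ⌊(50·689+30)/719⌋ = ⌊35169/719⌋ − ⌊34480/719⌋ = 48 − 47 = 1
n=51: ⌊(52·689+30)/719⌋ − ⌊(51·689+30)/719⌋ = ⌊35858/719⌋ − ⌊35169/719⌋ = 49 − 48 = 1
n=52: ⌊(53·689+30)/719⌋ − ⌊(52·689+30)/719⌋ = ⌊36547/719⌋ − ⌊35858/719⌋ = 50 − 49 = 1


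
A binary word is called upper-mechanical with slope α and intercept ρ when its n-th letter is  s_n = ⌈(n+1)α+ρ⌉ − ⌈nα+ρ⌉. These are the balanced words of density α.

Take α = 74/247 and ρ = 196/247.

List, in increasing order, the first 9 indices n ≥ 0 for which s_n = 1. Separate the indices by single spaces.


n=0: ⌈270/247⌉−⌈196/247⌉ = 2−1 = 1  ← one
n=1: ⌈344/247⌉−⌈270/247⌉ = 2−2 = 0
n=2: ⌈418/247⌉−⌈344/247⌉ = 2−2 = 0
n=3: ⌈492/247⌉−⌈418/247⌉ = 2−2 = 0
n=4: ⌈566/247⌉−⌈492/247⌉ = 3−2 = 1  ← one
n=5: ⌈640/247⌉−⌈566/247⌉ = 3−3 = 0
n=6: ⌈714/247⌉−⌈640/247⌉ = 3−3 = 0
n=7: ⌈788/247⌉−⌈714/247⌉ = 4−3 = 1  ← one
n=8: ⌈862/247⌉−⌈788/247⌉ = 4−4 = 0
n=9: ⌈936/247⌉−⌈862/247⌉ = 4−4 = 0
n=10: ⌈1010/247⌉−⌈936/247⌉ = 5−4 = 1  ← one
n=11: ⌈1084/247⌉−⌈1010/247⌉ = 5−5 = 0
n=12: ⌈1158/247⌉−⌈1084/247⌉ = 5−5 = 0
n=13: ⌈1232/247⌉−⌈1158/247⌉ = 5−5 = 0
n=14: ⌈1306/247⌉−⌈1232/247⌉ = 6−5 = 1  ← one
n=15: ⌈1380/247⌉−⌈1306/247⌉ = 6−6 = 0
n=16: ⌈1454/247⌉−⌈1380/247⌉ = 6−6 = 0
n=17: ⌈1528/247⌉−⌈1454/247⌉ = 7−6 = 1  ← one
n=18: ⌈1602/247⌉−⌈1528/247⌉ = 7−7 = 0
n=19: ⌈1676/247⌉−⌈1602/247⌉ = 7−7 = 0
n=20: ⌈1750/247⌉−⌈1676/247⌉ = 8−7 = 1  ← one
n=21: ⌈1824/247⌉−⌈1750/247⌉ = 8−8 = 0
n=22: ⌈1898/247⌉−⌈1824/247⌉ = 8−8 = 0
n=23: ⌈1972/247⌉−⌈1898/247⌉ = 8−8 = 0
n=24: ⌈2046/247⌉−⌈1972/247⌉ = 9−8 = 1  ← one
n=25: ⌈2120/247⌉−⌈2046/247⌉ = 9−9 = 0
n=26: ⌈2194/247⌉−⌈2120/247⌉ = 9−9 = 0
n=27: ⌈2268/247⌉−⌈2194/247⌉ = 10−9 = 1  ← one
positions of the first 9 ones: 0 4 7 10 14 17 20 24 27

0 4 7 10 14 17 20 24 27


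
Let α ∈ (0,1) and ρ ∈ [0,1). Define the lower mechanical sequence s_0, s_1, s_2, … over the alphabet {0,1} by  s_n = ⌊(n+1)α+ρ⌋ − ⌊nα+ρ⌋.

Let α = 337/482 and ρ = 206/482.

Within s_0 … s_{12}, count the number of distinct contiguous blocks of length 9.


t_n = ⌊(n·337+206)/482⌋ for n = 0 … 13:
  n=0…9: ⌊206/482⌋=0 ⌊543/482⌋=1 ⌊880/482⌋=1 ⌊1217/482⌋=2 ⌊1554/482⌋=3 ⌊1891/482⌋=3 ⌊2228/482⌋=4 ⌊2565/482⌋=5 ⌊2902/482⌋=6 ⌊3239/482⌋=6
  n=10…13: ⌊3576/482⌋=7 ⌊3913/482⌋=8 ⌊4250/482⌋=8 ⌊4587/482⌋=9
s_n = t_(n+1) − t_n for n = 0 … 12 gives
prefix = 1011011101101
slide a length-9 window over [0..8] … [4..12] (5 windows); first occurrence of each distinct factor:
  [  0..  8] 101101110
  [  1..  9] 011011101
  [  2.. 10] 110111011
  [  3.. 11] 101110110
  [  4.. 12] 011101101
distinct factors: {011011101, 011101101, 101101110, 101110110, 110111011}
count = 5  (Sturmian bound for length 9 is 10)

5


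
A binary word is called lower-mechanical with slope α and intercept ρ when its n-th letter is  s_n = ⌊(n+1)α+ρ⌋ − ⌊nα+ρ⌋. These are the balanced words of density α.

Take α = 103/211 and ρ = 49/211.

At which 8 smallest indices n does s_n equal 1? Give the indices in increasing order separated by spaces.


n=0: ⌊152/211⌋−⌊49/211⌋ = 0−0 = 0
n=1: ⌊255/211⌋−⌊152/211⌋ = 1−0 = 1  ← one
n=2: ⌊358/211⌋−⌊255/211⌋ = 1−1 = 0
n=3: ⌊461/211⌋−⌊358/211⌋ = 2−1 = 1  ← one
n=4: ⌊564/211⌋−⌊461/211⌋ = 2−2 = 0
n=5: ⌊667/211⌋−⌊564/211⌋ = 3−2 = 1  ← one
n=6: ⌊770/211⌋−⌊667/211⌋ = 3−3 = 0
n=7: ⌊873/211⌋−⌊770/211⌋ = 4−3 = 1  ← one
n=8: ⌊976/211⌋−⌊873/211⌋ = 4−4 = 0
n=9: ⌊1079/211⌋−⌊976/211⌋ = 5−4 = 1  ← one
n=10: ⌊1182/211⌋−⌊1079/211⌋ = 5−5 = 0
n=11: ⌊1285/211⌋−⌊1182/211⌋ = 6−5 = 1  ← one
n=12: ⌊1388/211⌋−⌊1285/211⌋ = 6−6 = 0
n=13: ⌊1491/211⌋−⌊1388/211⌋ = 7−6 = 1  ← one
n=14: ⌊1594/211⌋−⌊1491/211⌋ = 7−7 = 0
n=15: ⌊1697/211⌋−⌊1594/211⌋ = 8−7 = 1  ← one
positions of the first 8 ones: 1 3 5 7 9 11 13 15

1 3 5 7 9 11 13 15


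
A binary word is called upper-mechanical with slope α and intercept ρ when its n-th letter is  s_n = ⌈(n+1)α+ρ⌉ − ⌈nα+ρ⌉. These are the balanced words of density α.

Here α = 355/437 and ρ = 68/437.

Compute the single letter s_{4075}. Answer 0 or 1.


(n+1)α + ρ = (4076·355 + 68) / 437 = 1447048/437
nα + ρ     = (4075·355 + 68) / 437 = 1446693/437
⌈1447048/437⌉ = 3312,  ⌈1446693/437⌉ = 3311
s_{4075} = 3312 − 3311 = 1

1


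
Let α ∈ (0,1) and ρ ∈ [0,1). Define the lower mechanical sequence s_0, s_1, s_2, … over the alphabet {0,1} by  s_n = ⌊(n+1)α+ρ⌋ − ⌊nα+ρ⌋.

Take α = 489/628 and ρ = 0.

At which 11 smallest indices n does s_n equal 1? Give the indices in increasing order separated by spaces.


n=0: ⌊489/628⌋−⌊0/628⌋ = 0−0 = 0
n=1: ⌊978/628⌋−⌊489/628⌋ = 1−0 = 1  ← one
n=2: ⌊1467/628⌋−⌊978/628⌋ = 2−1 = 1  ← one
n=3: ⌊1956/628⌋−⌊1467/628⌋ = 3−2 = 1  ← one
n=4: ⌊2445/628⌋−⌊1956/628⌋ = 3−3 = 0
n=5: ⌊2934/628⌋−⌊2445/628⌋ = 4−3 = 1  ← one
n=6: ⌊3423/628⌋−⌊2934/628⌋ = 5−4 = 1  ← one
n=7: ⌊3912/628⌋−⌊3423/628⌋ = 6−5 = 1  ← one
n=8: ⌊4401/628⌋−⌊3912/628⌋ = 7−6 = 1  ← one
n=9: ⌊4890/628⌋−⌊4401/628⌋ = 7−7 = 0
n=10: ⌊5379/628⌋−⌊4890/628⌋ = 8−7 = 1  ← one
n=11: ⌊5868/628⌋−⌊5379/628⌋ = 9−8 = 1  ← one
n=12: ⌊6357/628⌋−⌊5868/628⌋ = 10−9 = 1  ← one
n=13: ⌊6846/628⌋−⌊6357/628⌋ = 10−10 = 0
n=14: ⌊7335/628⌋−⌊6846/628⌋ = 11−10 = 1  ← one
positions of the first 11 ones: 1 2 3 5 6 7 8 10 11 12 14

1 2 3 5 6 7 8 10 11 12 14


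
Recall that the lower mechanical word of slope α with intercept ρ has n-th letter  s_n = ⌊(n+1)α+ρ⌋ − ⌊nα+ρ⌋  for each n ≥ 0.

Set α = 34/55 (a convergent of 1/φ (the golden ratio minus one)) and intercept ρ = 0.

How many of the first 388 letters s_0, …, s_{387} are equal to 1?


239

#1s = Σ_{n=0}^{387} s_n = Σ_{n=0}^{387} (⌊(n+1)α+ρ⌋ − ⌊nα+ρ⌋)
the sum telescopes: every ⌊nα+ρ⌋ with 0 < n < 388 appears once with + and once with −, leaving ⌊388α+ρ⌋ − ⌊0·α+ρ⌋
388α + ρ = (388·34) / 55 = 13192/55
ρ = 0/55
⌊13192/55⌋ = 239,  ⌊0/55⌋ = 0
#1s = 239 − 0 = 239


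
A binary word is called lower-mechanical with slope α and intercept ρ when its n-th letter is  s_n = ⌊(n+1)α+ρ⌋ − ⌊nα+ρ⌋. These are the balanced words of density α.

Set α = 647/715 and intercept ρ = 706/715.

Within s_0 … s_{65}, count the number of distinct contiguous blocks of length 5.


6

t_n = ⌊(n·647+706)/715⌋ for n = 0 … 66:
  n=0…9: ⌊706/715⌋=0 ⌊1353/715⌋=1 ⌊2000/715⌋=2 ⌊2647/715⌋=3 ⌊3294/715⌋=4 ⌊3941/715⌋=5 ⌊4588/715⌋=6 ⌊5235/715⌋=7 ⌊5882/715⌋=8 ⌊6529/715⌋=9
  n=10…19: ⌊7176/715⌋=10 ⌊7823/715⌋=10 ⌊8470/715⌋=11 ⌊9117/715⌋=12 ⌊9764/715⌋=13 ⌊10411/715⌋=14 ⌊11058/715⌋=15 ⌊11705/715⌋=16 ⌊12352/715⌋=17 ⌊12999/715⌋=18
  n=20…29: ⌊13646/715⌋=19 ⌊14293/715⌋=19 ⌊14940/715⌋=20 ⌊15587/715⌋=21 ⌊16234/715⌋=22 ⌊16881/715⌋=23 ⌊17528/715⌋=24 ⌊18175/715⌋=25 ⌊18822/715⌋=26 ⌊19469/715⌋=27
  n=30…39: ⌊20116/715⌋=28 ⌊20763/715⌋=29 ⌊21410/715⌋=29 ⌊22057/715⌋=30 ⌊22704/715⌋=31 ⌊23351/715⌋=32 ⌊23998/715⌋=33 ⌊24645/715⌋=34 ⌊25292/715⌋=35 ⌊25939/715⌋=36
  n=40…49: ⌊26586/715⌋=37 ⌊27233/715⌋=38 ⌊27880/715⌋=38 ⌊28527/715⌋=39 ⌊29174/715⌋=40 ⌊29821/715⌋=41 ⌊30468/715⌋=42 ⌊31115/715⌋=43 ⌊31762/715⌋=44 ⌊32409/715⌋=45
  n=50…59: ⌊33056/715⌋=46 ⌊33703/715⌋=47 ⌊34350/715⌋=48 ⌊34997/715⌋=48 ⌊35644/715⌋=49 ⌊36291/715⌋=50 ⌊36938/715⌋=51 ⌊37585/715⌋=52 ⌊38232/715⌋=53 ⌊38879/715⌋=54
  n=60…66: ⌊39526/715⌋=55 ⌊40173/715⌋=56 ⌊40820/715⌋=57 ⌊41467/715⌋=57 ⌊42114/715⌋=58 ⌊42761/715⌋=59 ⌊43408/715⌋=60
s_n = t_(n+1) − t_n for n = 0 … 65 gives
prefix = 111111111101111111110111111111101111111110111111111101111111110111
slide a length-5 window over [0..4] … [61..65] (62 windows); first occurrence of each distinct factor:
  [  0..  4] 11111
  [  6.. 10] 11110
  [  7.. 11] 11101
  [  8.. 12] 11011
  [  9.. 13] 10111
  [ 10.. 14] 01111
  (the other 56 windows repeat one of these)
distinct factors: {01111, 10111, 11011, 11101, 11110, 11111}
count = 6  (Sturmian bound for length 5 is 6)


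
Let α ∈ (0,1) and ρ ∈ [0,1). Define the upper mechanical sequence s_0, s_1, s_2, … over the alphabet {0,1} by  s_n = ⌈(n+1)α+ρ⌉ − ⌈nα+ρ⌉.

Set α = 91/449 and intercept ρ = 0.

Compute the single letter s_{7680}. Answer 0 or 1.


(n+1)α + ρ = (7681·91) / 449 = 698971/449
nα + ρ     = (7680·91) / 449 = 698880/449
⌈698971/449⌉ = 1557,  ⌈698880/449⌉ = 1557
s_{7680} = 1557 − 1557 = 0

0


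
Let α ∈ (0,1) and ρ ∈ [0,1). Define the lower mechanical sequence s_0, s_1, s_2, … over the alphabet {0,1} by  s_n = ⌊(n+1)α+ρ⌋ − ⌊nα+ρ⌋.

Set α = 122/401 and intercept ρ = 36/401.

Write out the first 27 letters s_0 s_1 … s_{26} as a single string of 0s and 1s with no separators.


n=0: ⌊(1·122+36)/401⌋ − ⌊(0·122+36)/401⌋ = ⌊158/401⌋ − ⌊36/401⌋ = 0 − 0 = 0
n=1: ⌊(2·122+36)/401⌋ − ⌊(1·122+36)/401⌋ = ⌊280/401⌋ − ⌊158/401⌋ = 0 − 0 = 0
n=2: ⌊(3·122+36)/401⌋ − ⌊(2·122+36)/401⌋ = ⌊402/401⌋ − ⌊280/401⌋ = 1 − 0 = 1
n=3: ⌊(4·122+36)/401⌋ − ⌊(3·122+36)/401⌋ = ⌊524/401⌋ − ⌊402/401⌋ = 1 − 1 = 0
n=4: ⌊(5·122+36)/401⌋ − ⌊(4·122+36)/401⌋ = ⌊646/401⌋ − ⌊524/401⌋ = 1 − 1 = 0
n=5: ⌊(6·122+36)/401⌋ − ⌊(5·122+36)/401⌋ = ⌊768/401⌋ − ⌊646/401⌋ = 1 − 1 = 0
n=6: ⌊(7·122+36)/401⌋ − ⌊(6·122+36)/401⌋ = ⌊890/401⌋ − ⌊768/401⌋ = 2 − 1 = 1
n=7: ⌊(8·122+36)/401⌋ − ⌊(7·122+36)/401⌋ = ⌊1012/401⌋ − ⌊890/401⌋ = 2 − 2 = 0
n=8: ⌊(9·122+36)/401⌋ − ⌊(8·122+36)/401⌋ = ⌊1134/401⌋ − ⌊1012/401⌋ = 2 − 2 = 0
n=9: ⌊(10·122+36)/401⌋ − ⌊(9·122+36)/401⌋ = ⌊1256/401⌋ − ⌊1134/401⌋ = 3 − 2 = 1
n=10: ⌊(11·122+36)/401⌋ − ⌊(10·122+36)/401⌋ = ⌊1378/401⌋ − ⌊1256/401⌋ = 3 − 3 = 0
n=11: ⌊(12·122+36)/401⌋ − ⌊(11·122+36)/401⌋ = ⌊1500/401⌋ − ⌊1378/401⌋ = 3 − 3 = 0
n=12: ⌊(13·122+36)/401⌋ − ⌊(12·122+36)/401⌋ = ⌊1622/401⌋ − ⌊1500/401⌋ = 4 − 3 = 1
n=13: ⌊(14·122+36)/401⌋ − ⌊(13·122+36)/401⌋ = ⌊1744/401⌋ − ⌊1622/401⌋ = 4 − 4 = 0
n=14: ⌊(15·122+36)/401⌋ − ⌊(14·122+36)/401⌋ = ⌊1866/401⌋ − ⌊1744/401⌋ = 4 − 4 = 0
n=15: ⌊(16·122+36)/401⌋ − ⌊(15·122+36)/401⌋ = ⌊1988/401⌋ − ⌊1866/401⌋ = 4 − 4 = 0
n=16: ⌊(17·122+36)/401⌋ − ⌊(16·122+36)/401⌋ = ⌊2110/401⌋ − ⌊1988/401⌋ = 5 − 4 = 1
n=17: ⌊(18·122+36)/401⌋ − ⌊(17·122+36)/401⌋ = ⌊2232/401⌋ − ⌊2110/401⌋ = 5 − 5 = 0
n=18: ⌊(19·122+36)/401⌋ − ⌊(18·122+36)/401⌋ = ⌊2354/401⌋ − ⌊2232/401⌋ = 5 − 5 = 0
n=19: ⌊(20·122+36)/401⌋ − ⌊(19·122+36)/401⌋ = ⌊2476/401⌋ − ⌊2354/401⌋ = 6 − 5 = 1
n=20: ⌊(21·122+36)/401⌋ − ⌊(20·122+36)/401⌋ = ⌊2598/401⌋ − ⌊2476/401⌋ = 6 − 6 = 0
n=21: ⌊(22·122+36)/401⌋ − ⌊(21·122+36)/401⌋ = ⌊2720/401⌋ − ⌊2598/401⌋ = 6 − 6 = 0
n=22: ⌊(23·122+36)/401⌋ − ⌊(22·122+36)/401⌋ = ⌊2842/401⌋ − ⌊2720/401⌋ = 7 − 6 = 1
n=23: ⌊(24·122+36)/401⌋ − ⌊(23·122+36)/401⌋ = ⌊2964/401⌋ − ⌊2842/401⌋ = 7 − 7 = 0
n=24: ⌊(25·122+36)/401⌋ − ⌊(24·122+36)/401⌋ = ⌊3086/401⌋ − ⌊2964/401⌋ = 7 − 7 = 0
n=25: ⌊(26·122+36)/401⌋ − ⌊(25·122+36)/401⌋ = ⌊3208/401⌋ − ⌊3086/401⌋ = 8 − 7 = 1
n=26: ⌊(27·122+36)/401⌋ − ⌊(26·122+36)/401⌋ = ⌊3330/401⌋ − ⌊3208/401⌋ = 8 − 8 = 0

001000100100100010010010010


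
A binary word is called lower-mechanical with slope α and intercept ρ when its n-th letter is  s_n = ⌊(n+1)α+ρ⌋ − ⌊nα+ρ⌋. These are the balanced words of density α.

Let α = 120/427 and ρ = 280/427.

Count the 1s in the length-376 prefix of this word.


106

#1s = Σ_{n=0}^{375} s_n = Σ_{n=0}^{375} (⌊(n+1)α+ρ⌋ − ⌊nα+ρ⌋)
the sum telescopes: every ⌊nα+ρ⌋ with 0 < n < 376 appears once with + and once with −, leaving ⌊376α+ρ⌋ − ⌊0·α+ρ⌋
376α + ρ = (376·120 + 280) / 427 = 45400/427
ρ = 280/427
⌊45400/427⌋ = 106,  ⌊280/427⌋ = 0
#1s = 106 − 0 = 106


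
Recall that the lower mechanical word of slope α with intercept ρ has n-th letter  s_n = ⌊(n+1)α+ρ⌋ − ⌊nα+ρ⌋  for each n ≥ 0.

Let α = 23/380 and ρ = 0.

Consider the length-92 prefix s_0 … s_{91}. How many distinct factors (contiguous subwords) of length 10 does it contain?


t_n = ⌊(n·23)/380⌋ for n = 0 … 92:
  n=0…9: ⌊0/380⌋=0 ⌊23/380⌋=0 ⌊46/380⌋=0 ⌊69/380⌋=0 ⌊92/380⌋=0 ⌊115/380⌋=0 ⌊138/380⌋=0 ⌊161/380⌋=0 ⌊184/380⌋=0 ⌊207/380⌋=0
  n=10…19: ⌊230/380⌋=0 ⌊253/380⌋=0 ⌊276/380⌋=0 ⌊299/380⌋=0 ⌊322/380⌋=0 ⌊345/380⌋=0 ⌊368/380⌋=0 ⌊391/380⌋=1 ⌊414/380⌋=1 ⌊437/380⌋=1
  n=20…29: ⌊460/380⌋=1 ⌊483/380⌋=1 ⌊506/380⌋=1 ⌊529/380⌋=1 ⌊552/380⌋=1 ⌊575/380⌋=1 ⌊598/380⌋=1 ⌊621/380⌋=1 ⌊644/380⌋=1 ⌊667/380⌋=1
  n=30…39: ⌊690/380⌋=1 ⌊713/380⌋=1 ⌊736/380⌋=1 ⌊759/380⌋=1 ⌊782/380⌋=2 ⌊805/380⌋=2 ⌊828/380⌋=2 ⌊851/380⌋=2 ⌊874/380⌋=2 ⌊897/380⌋=2
  n=40…49: ⌊920/380⌋=2 ⌊943/380⌋=2 ⌊966/380⌋=2 ⌊989/380⌋=2 ⌊1012/380⌋=2 ⌊1035/380⌋=2 ⌊1058/380⌋=2 ⌊1081/380⌋=2 ⌊1104/380⌋=2 ⌊1127/380⌋=2
  n=50…59: ⌊1150/380⌋=3 ⌊1173/380⌋=3 ⌊1196/380⌋=3 ⌊1219/380⌋=3 ⌊1242/380⌋=3 ⌊1265/380⌋=3 ⌊1288/380⌋=3 ⌊1311/380⌋=3 ⌊1334/380⌋=3 ⌊1357/380⌋=3
  n=60…69: ⌊1380/380⌋=3 ⌊1403/380⌋=3 ⌊1426/380⌋=3 ⌊1449/380⌋=3 ⌊1472/380⌋=3 ⌊1495/380⌋=3 ⌊1518/380⌋=3 ⌊1541/380⌋=4 ⌊1564/380⌋=4 ⌊1587/380⌋=4
  n=70…79: ⌊1610/380⌋=4 ⌊1633/380⌋=4 ⌊1656/380⌋=4 ⌊1679/380⌋=4 ⌊1702/380⌋=4 ⌊1725/380⌋=4 ⌊1748/380⌋=4 ⌊1771/380⌋=4 ⌊1794/380⌋=4 ⌊1817/380⌋=4
  n=80…89: ⌊1840/380⌋=4 ⌊1863/380⌋=4 ⌊1886/380⌋=4 ⌊1909/380⌋=5 ⌊1932/380⌋=5 ⌊1955/380⌋=5 ⌊1978/380⌋=5 ⌊2001/380⌋=5 ⌊2024/380⌋=5 ⌊2047/380⌋=5
  n=90…92: ⌊2070/380⌋=5 ⌊2093/380⌋=5 ⌊2116/380⌋=5
s_n = t_(n+1) − t_n for n = 0 … 91 gives
prefix = 00000000000000001000000000000000010000000000000001000000000000000010000000000000001000000000
slide a length-10 window over [0..9] … [82..91] (83 windows); first occurrence of each distinct factor:
  [  0..  9] 0000000000
  [  7.. 16] 0000000001
  [  8.. 17] 0000000010
  [  9.. 18] 0000000100
  [ 10.. 19] 0000001000
  [ 11.. 20] 0000010000
  [ 12.. 21] 0000100000
  [ 13.. 22] 0001000000
  [ 14.. 23] 0010000000
  [ 15.. 24] 0100000000
  [ 16.. 25] 1000000000
  (the other 72 windows repeat one of these)
distinct factors: {0000000000, 0000000001, 0000000010, 0000000100, 0000001000, 0000010000, 0000100000, 0001000000, 0010000000, 0100000000, 1000000000}
count = 11  (Sturmian bound for length 10 is 11)

11


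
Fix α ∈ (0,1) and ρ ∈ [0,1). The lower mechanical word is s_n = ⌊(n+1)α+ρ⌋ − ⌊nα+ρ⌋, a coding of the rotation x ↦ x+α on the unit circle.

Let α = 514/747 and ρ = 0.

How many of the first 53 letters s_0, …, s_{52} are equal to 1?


36

#1s = Σ_{n=0}^{52} s_n = Σ_{n=0}^{52} (⌊(n+1)α+ρ⌋ − ⌊nα+ρ⌋)
the sum telescopes: every ⌊nα+ρ⌋ with 0 < n < 53 appears once with + and once with −, leaving ⌊53α+ρ⌋ − ⌊0·α+ρ⌋
53α + ρ = (53·514) / 747 = 27242/747
ρ = 0/747
⌊27242/747⌋ = 36,  ⌊0/747⌋ = 0
#1s = 36 − 0 = 36


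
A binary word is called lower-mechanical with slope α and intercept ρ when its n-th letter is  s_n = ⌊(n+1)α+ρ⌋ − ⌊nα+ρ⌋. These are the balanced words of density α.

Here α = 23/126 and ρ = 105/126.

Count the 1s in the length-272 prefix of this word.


50

#1s = Σ_{n=0}^{271} s_n = Σ_{n=0}^{271} (⌊(n+1)α+ρ⌋ − ⌊nα+ρ⌋)
the sum telescopes: every ⌊nα+ρ⌋ with 0 < n < 272 appears once with + and once with −, leaving ⌊272α+ρ⌋ − ⌊0·α+ρ⌋
272α + ρ = (272·23 + 105) / 126 = 6361/126
ρ = 105/126
⌊6361/126⌋ = 50,  ⌊105/126⌋ = 0
#1s = 50 − 0 = 50


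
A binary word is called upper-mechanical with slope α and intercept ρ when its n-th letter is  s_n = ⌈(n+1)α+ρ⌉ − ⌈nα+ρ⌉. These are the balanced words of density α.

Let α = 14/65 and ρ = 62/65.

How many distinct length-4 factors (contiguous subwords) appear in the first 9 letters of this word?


t_n = ⌈(n·14+62)/65⌉ for n = 0 … 9:
  n=0…9: ⌈62/65⌉=1 ⌈76/65⌉=2 ⌈90/65⌉=2 ⌈104/65⌉=2 ⌈118/65⌉=2 ⌈132/65⌉=3 ⌈146/65⌉=3 ⌈160/65⌉=3 ⌈174/65⌉=3 ⌈188/65⌉=3
s_n = t_(n+1) − t_n for n = 0 … 8 gives
prefix = 100010000
slide a length-4 window over [0..3] … [5..8] (6 windows); first occurrence of each distinct factor:
  [  0..  3] 1000
  [  1..  4] 0001
  [  2..  5] 0010
  [  3..  6] 0100
  [  5..  8] 0000
  (the other 1 window repeats one of these)
distinct factors: {0000, 0001, 0010, 0100, 1000}
count = 5  (Sturmian bound for length 4 is 5)

5


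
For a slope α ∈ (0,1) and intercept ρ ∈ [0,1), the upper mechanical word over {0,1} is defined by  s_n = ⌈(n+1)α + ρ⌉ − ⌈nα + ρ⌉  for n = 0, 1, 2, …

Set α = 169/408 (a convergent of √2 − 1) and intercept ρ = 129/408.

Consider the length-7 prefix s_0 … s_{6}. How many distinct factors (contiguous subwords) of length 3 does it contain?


t_n = ⌈(n·169+129)/408⌉ for n = 0 … 7:
  n=0…7: ⌈129/408⌉=1 ⌈298/408⌉=1 ⌈467/408⌉=2 ⌈636/408⌉=2 ⌈805/408⌉=2 ⌈974/408⌉=3 ⌈1143/408⌉=3 ⌈1312/408⌉=4
s_n = t_(n+1) − t_n for n = 0 … 6 gives
prefix = 0100101
slide a length-3 window over [0..2] … [4..6] (5 windows); first occurrence of each distinct factor:
  [  0..  2] 010
  [  1..  3] 100
  [  2..  4] 001
  [  4..  6] 101
  (the other 1 window repeats one of these)
distinct factors: {001, 010, 100, 101}
count = 4  (Sturmian bound for length 3 is 4)

4


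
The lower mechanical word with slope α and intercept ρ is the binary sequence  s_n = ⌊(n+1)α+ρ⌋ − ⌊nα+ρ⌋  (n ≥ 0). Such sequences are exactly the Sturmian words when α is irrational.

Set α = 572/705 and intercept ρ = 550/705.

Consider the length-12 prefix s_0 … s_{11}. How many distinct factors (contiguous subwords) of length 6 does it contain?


5

t_n = ⌊(n·572+550)/705⌋ for n = 0 … 12:
  n=0…9: ⌊550/705⌋=0 ⌊1122/705⌋=1 ⌊1694/705⌋=2 ⌊2266/705⌋=3 ⌊2838/705⌋=4 ⌊3410/705⌋=4 ⌊3982/705⌋=5 ⌊4554/705⌋=6 ⌊5126/705⌋=7 ⌊5698/705⌋=8
  n=10…12: ⌊6270/705⌋=8 ⌊6842/705⌋=9 ⌊7414/705⌋=10
s_n = t_(n+1) − t_n for n = 0 … 11 gives
prefix = 111101111011
slide a length-6 window over [0..5] … [6..11] (7 windows); first occurrence of each distinct factor:
  [  0..  5] 111101
  [  1..  6] 111011
  [  2..  7] 110111
  [  3..  8] 101111
  [  4..  9] 011110
  (the other 2 windows repeat one of these)
distinct factors: {011110, 101111, 110111, 111011, 111101}
count = 5  (Sturmian bound for length 6 is 7)


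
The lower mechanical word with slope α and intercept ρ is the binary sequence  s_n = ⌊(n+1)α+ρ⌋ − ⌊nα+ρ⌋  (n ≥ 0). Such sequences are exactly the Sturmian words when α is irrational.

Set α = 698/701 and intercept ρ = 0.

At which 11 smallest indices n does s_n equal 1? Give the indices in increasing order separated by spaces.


n=0: ⌊698/701⌋−⌊0/701⌋ = 0−0 = 0
n=1: ⌊1396/701⌋−⌊698/701⌋ = 1−0 = 1  ← one
n=2: ⌊2094/701⌋−⌊1396/701⌋ = 2−1 = 1  ← one
n=3: ⌊2792/701⌋−⌊2094/701⌋ = 3−2 = 1  ← one
n=4: ⌊3490/701⌋−⌊2792/701⌋ = 4−3 = 1  ← one
n=5: ⌊4188/701⌋−⌊3490/701⌋ = 5−4 = 1  ← one
n=6: ⌊4886/701⌋−⌊4188/701⌋ = 6−5 = 1  ← one
n=7: ⌊5584/701⌋−⌊4886/701⌋ = 7−6 = 1  ← one
n=8: ⌊6282/701⌋−⌊5584/701⌋ = 8−7 = 1  ← one
n=9: ⌊6980/701⌋−⌊6282/701⌋ = 9−8 = 1  ← one
n=10: ⌊7678/701⌋−⌊6980/701⌋ = 10−9 = 1  ← one
n=11: ⌊8376/701⌋−⌊7678/701⌋ = 11−10 = 1  ← one
positions of the first 11 ones: 1 2 3 4 5 6 7 8 9 10 11

1 2 3 4 5 6 7 8 9 10 11


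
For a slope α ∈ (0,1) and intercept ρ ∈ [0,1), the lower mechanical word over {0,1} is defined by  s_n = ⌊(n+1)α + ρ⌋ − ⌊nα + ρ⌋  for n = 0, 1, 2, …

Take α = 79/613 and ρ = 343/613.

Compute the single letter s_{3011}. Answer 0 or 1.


(n+1)α + ρ = (3012·79 + 343) / 613 = 238291/613
nα + ρ     = (3011·79 + 343) / 613 = 238212/613
⌊238291/613⌋ = 388,  ⌊238212/613⌋ = 388
s_{3011} = 388 − 388 = 0

0


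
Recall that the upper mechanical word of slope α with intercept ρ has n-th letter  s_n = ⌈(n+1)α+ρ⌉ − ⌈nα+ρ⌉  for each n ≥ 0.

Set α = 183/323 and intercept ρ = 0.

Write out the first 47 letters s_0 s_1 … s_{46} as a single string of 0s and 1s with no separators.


11010101101010110101011010101011010101101010110

n=0: ⌈(1·183)/323⌉ − ⌈(0·183)/323⌉ = ⌈183/323⌉ − ⌈0/323⌉ = 1 − 0 = 1
n=1: ⌈(2·183)/323⌉ − ⌈(1·183)/323⌉ = ⌈366/323⌉ − ⌈183/323⌉ = 2 − 1 = 1
n=2: ⌈(3·183)/323⌉ − ⌈(2·183)/323⌉ = ⌈549/323⌉ − ⌈366/323⌉ = 2 − 2 = 0
n=3: ⌈(4·183)/323⌉ − ⌈(3·183)/323⌉ = ⌈732/323⌉ − ⌈549/323⌉ = 3 − 2 = 1
n=4: ⌈(5·183)/323⌉ − ⌈(4·183)/323⌉ = ⌈915/323⌉ − ⌈732/323⌉ = 3 − 3 = 0
n=5: ⌈(6·183)/323⌉ − ⌈(5·183)/323⌉ = ⌈1098/323⌉ − ⌈915/323⌉ = 4 − 3 = 1
n=6: ⌈(7·183)/323⌉ − ⌈(6·183)/323⌉ = ⌈1281/323⌉ − ⌈1098/323⌉ = 4 − 4 = 0
n=7: ⌈(8·183)/323⌉ − ⌈(7·183)/323⌉ = ⌈1464/323⌉ − ⌈1281/323⌉ = 5 − 4 = 1
n=8: ⌈(9·183)/323⌉ − ⌈(8·183)/323⌉ = ⌈1647/323⌉ − ⌈1464/323⌉ = 6 − 5 = 1
n=9: ⌈(10·183)/323⌉ − ⌈(9·183)/323⌉ = ⌈1830/323⌉ − ⌈1647/323⌉ = 6 − 6 = 0
n=10: ⌈(11·183)/323⌉ − ⌈(10·183)/323⌉ = ⌈2013/323⌉ − ⌈1830/323⌉ = 7 − 6 = 1
n=11: ⌈(12·183)/323⌉ − ⌈(11·183)/323⌉ = ⌈2196/323⌉ − ⌈2013/323⌉ = 7 − 7 = 0
n=12: ⌈(13·183)/323⌉ − ⌈(12·183)/323⌉ = ⌈2379/323⌉ − ⌈2196/323⌉ = 8 − 7 = 1
n=13: ⌈(14·183)/323⌉ − ⌈(13·183)/323⌉ = ⌈2562/323⌉ − ⌈2379/323⌉ = 8 − 8 = 0
n=14: ⌈(15·183)/323⌉ − ⌈(14·183)/323⌉ = ⌈2745/323⌉ − ⌈2562/323⌉ = 9 − 8 = 1
n=15: ⌈(16·183)/323⌉ − ⌈(15·183)/323⌉ = ⌈2928/323⌉ − ⌈2745/323⌉ = 10 − 9 = 1
n=16: ⌈(17·183)/323⌉ − ⌈(16·183)/323⌉ = ⌈3111/323⌉ − ⌈2928/323⌉ = 10 − 10 = 0
n=17: ⌈(18·183)/323⌉ − ⌈(17·183)/323⌉ = ⌈3294/323⌉ − ⌈3111/323⌉ = 11 − 10 = 1
n=18: ⌈(19·183)/323⌉ − ⌈(18·183)/323⌉ = ⌈3477/323⌉ − ⌈3294/323⌉ = 11 − 11 = 0
n=19: ⌈(20·183)/323⌉ − ⌈(19·183)/323⌉ = ⌈3660/323⌉ − ⌈3477/323⌉ = 12 − 11 = 1
n=20: ⌈(21·183)/323⌉ − ⌈(20·183)/323⌉ = ⌈3843/323⌉ − ⌈3660/323⌉ = 12 − 12 = 0
n=21: ⌈(22·183)/323⌉ − ⌈(21·183)/323⌉ = ⌈4026/323⌉ − ⌈3843/323⌉ = 13 − 12 = 1
n=22: ⌈(23·183)/323⌉ − ⌈(22·183)/323⌉ = ⌈4209/323⌉ − ⌈4026/323⌉ = 14 − 13 = 1
n=23: ⌈(24·183)/323⌉ − ⌈(23·183)/323⌉ = ⌈4392/323⌉ − ⌈4209/323⌉ = 14 − 14 = 0
n=24: ⌈(25·183)/323⌉ − ⌈(24·183)/323⌉ = ⌈4575/323⌉ − ⌈4392/323⌉ = 15 − 14 = 1
n=25: ⌈(26·183)/323⌉ − ⌈(25·183)/323⌉ = ⌈4758/323⌉ − ⌈4575/323⌉ = 15 − 15 = 0
n=26: ⌈(27·183)/323⌉ − ⌈(26·183)/323⌉ = ⌈4941/323⌉ − ⌈4758/323⌉ = 16 − 15 = 1
n=27: ⌈(28·183)/323⌉ − ⌈(27·183)/323⌉ = ⌈5124/323⌉ − ⌈4941/323⌉ = 16 − 16 = 0
n=28: ⌈(29·183)/323⌉ − ⌈(28·183)/323⌉ = ⌈5307/323⌉ − ⌈5124/323⌉ = 17 − 16 = 1
n=29: ⌈(30·183)/323⌉ − ⌈(29·183)/323⌉ = ⌈5490/323⌉ − ⌈5307/323⌉ = 17 − 17 = 0
n=30: ⌈(31·183)/323⌉ − ⌈(30·183)/323⌉ = ⌈5673/323⌉ − ⌈5490/323⌉ = 18 − 17 = 1
n=31: ⌈(32·183)/323⌉ − ⌈(31·183)/323⌉ = ⌈5856/323⌉ − ⌈5673/323⌉ = 19 − 18 = 1
n=32: ⌈(33·183)/323⌉ − ⌈(32·183)/323⌉ = ⌈6039/323⌉ − ⌈5856/323⌉ = 19 − 19 = 0
n=33: ⌈(34·183)/323⌉ − ⌈(33·183)/323⌉ = ⌈6222/323⌉ − ⌈6039/323⌉ = 20 − 19 = 1
n=34: ⌈(35·183)/323⌉ − ⌈(34·183)/323⌉ = ⌈6405/323⌉ − ⌈6222/323⌉ = 20 − 20 = 0
n=35: ⌈(36·183)/323⌉ − ⌈(35·183)/323⌉ = ⌈6588/323⌉ − ⌈6405/323⌉ = 21 − 20 = 1
n=36: ⌈(37·183)/323⌉ − ⌈(36·183)/323⌉ = ⌈6771/323⌉ − ⌈6588/323⌉ = 21 − 21 = 0
n=37: ⌈(38·183)/323⌉ − ⌈(37·183)/323⌉ = ⌈6954/323⌉ − ⌈6771/323⌉ = 22 − 21 = 1
n=38: ⌈(39·183)/323⌉ − ⌈(38·183)/323⌉ = ⌈7137/323⌉ − ⌈6954/323⌉ = 23 − 22 = 1
n=39: ⌈(40·183)/323⌉ − ⌈(39·183)/323⌉ = ⌈7320/323⌉ − ⌈7137/323⌉ = 23 − 23 = 0
n=40: ⌈(41·183)/323⌉ − ⌈(40·183)/323⌉ = ⌈7503/323⌉ − ⌈7320/323⌉ = 24 − 23 = 1
n=41: ⌈(42·183)/323⌉ − ⌈(41·183)/323⌉ = ⌈7686/323⌉ − ⌈7503/323⌉ = 24 − 24 = 0
n=42: ⌈(43·183)/323⌉ − ⌈(42·183)/323⌉ = ⌈7869/323⌉ − ⌈7686/323⌉ = 25 − 24 = 1
n=43: ⌈(44·183)/323⌉ − ⌈(43·183)/323⌉ = ⌈8052/323⌉ − ⌈7869/323⌉ = 25 − 25 = 0
n=44: ⌈(45·183)/323⌉ − ⌈(44·183)/323⌉ = ⌈8235/323⌉ − ⌈8052/323⌉ = 26 − 25 = 1
n=45: ⌈(46·183)/323⌉ − ⌈(45·183)/323⌉ = ⌈8418/323⌉ − ⌈8235/323⌉ = 27 − 26 = 1
n=46: ⌈(47·183)/323⌉ − ⌈(46·183)/323⌉ = ⌈8601/323⌉ − ⌈8418/323⌉ = 27 − 27 = 0
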